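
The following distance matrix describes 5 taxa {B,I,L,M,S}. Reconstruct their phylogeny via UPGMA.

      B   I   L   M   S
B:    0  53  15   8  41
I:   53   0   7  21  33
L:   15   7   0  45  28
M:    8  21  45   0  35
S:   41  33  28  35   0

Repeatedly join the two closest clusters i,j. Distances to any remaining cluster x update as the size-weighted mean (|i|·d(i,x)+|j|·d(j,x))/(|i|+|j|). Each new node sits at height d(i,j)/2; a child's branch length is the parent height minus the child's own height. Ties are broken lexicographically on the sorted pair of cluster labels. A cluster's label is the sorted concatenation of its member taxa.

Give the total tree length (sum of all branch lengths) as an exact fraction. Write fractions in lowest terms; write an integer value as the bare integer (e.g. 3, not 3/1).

step 1: merge (I,L) at d=7; branch lengths I→7/2, L→7/2; new cluster IL
  updated: d(B,IL)=34, d(IL,M)=33, d(IL,S)=61/2
step 2: merge (B,M) at d=8; branch lengths B→4, M→4; new cluster BM
  updated: d(BM,IL)=67/2, d(BM,S)=38
step 3: merge (IL,S) at d=61/2; branch lengths IL→47/4, S→61/4; new cluster ILS
  updated: d(BM,ILS)=35
step 4: merge (BM,ILS) at d=35; branch lengths BM→27/2, ILS→9/4; new cluster BILMS
final tree: ((B:4,M:4):27/2,((I:7/2,L:7/2):47/4,S:61/4):9/4)
total length: 231/4

231/4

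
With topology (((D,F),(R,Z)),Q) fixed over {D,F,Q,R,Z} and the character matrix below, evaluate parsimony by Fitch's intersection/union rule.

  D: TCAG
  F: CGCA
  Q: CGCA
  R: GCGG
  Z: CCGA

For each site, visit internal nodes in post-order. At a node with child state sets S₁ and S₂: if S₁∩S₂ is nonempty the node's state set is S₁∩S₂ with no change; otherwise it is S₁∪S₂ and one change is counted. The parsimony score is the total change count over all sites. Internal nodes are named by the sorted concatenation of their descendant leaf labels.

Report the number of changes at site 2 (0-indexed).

DF@0: {T} ∪ {C} = {C,T} (union, +1)
RZ@0: {G} ∪ {C} = {C,G} (union, +1)
DFRZ@0: {C,T} ∩ {C,G} = {C} (intersection, +0)
DFQRZ@0: {C} ∩ {C} = {C} (intersection, +0)
DF@1: {C} ∪ {G} = {C,G} (union, +1)
RZ@1: {C} ∩ {C} = {C} (intersection, +0)
DFRZ@1: {C,G} ∩ {C} = {C} (intersection, +0)
DFQRZ@1: {C} ∪ {G} = {C,G} (union, +1)
DF@2: {A} ∪ {C} = {A,C} (union, +1)
RZ@2: {G} ∩ {G} = {G} (intersection, +0)
DFRZ@2: {A,C} ∪ {G} = {A,C,G} (union, +1)
DFQRZ@2: {A,C,G} ∩ {C} = {C} (intersection, +0)
DF@3: {G} ∪ {A} = {A,G} (union, +1)
RZ@3: {G} ∪ {A} = {A,G} (union, +1)
DFRZ@3: {A,G} ∩ {A,G} = {A,G} (intersection, +0)
DFQRZ@3: {A,G} ∩ {A} = {A} (intersection, +0)
per-site changes: [2, 2, 2, 2]; total = 8

2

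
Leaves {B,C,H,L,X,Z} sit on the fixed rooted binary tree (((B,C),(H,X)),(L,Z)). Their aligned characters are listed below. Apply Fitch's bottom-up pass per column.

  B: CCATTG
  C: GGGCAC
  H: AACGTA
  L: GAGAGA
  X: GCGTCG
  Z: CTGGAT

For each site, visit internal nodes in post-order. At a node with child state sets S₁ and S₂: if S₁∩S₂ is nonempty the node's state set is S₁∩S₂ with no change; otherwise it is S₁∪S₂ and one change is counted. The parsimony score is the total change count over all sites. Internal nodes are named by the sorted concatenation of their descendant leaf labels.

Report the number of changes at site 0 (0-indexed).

3

site 0, node BC: B={C} ∪ C={G} → {C,G} (+1)
site 0, node HX: H={A} ∪ X={G} → {A,G} (+1)
site 0, node BCHX: BC={C,G} ∩ HX={A,G} → {G} (+0)
site 0, node LZ: L={G} ∪ Z={C} → {C,G} (+1)
site 0, node BCHLXZ: BCHX={G} ∩ LZ={C,G} → {G} (+0)
site 1, node BC: B={C} ∪ C={G} → {C,G} (+1)
site 1, node HX: H={A} ∪ X={C} → {A,C} (+1)
site 1, node BCHX: BC={C,G} ∩ HX={A,C} → {C} (+0)
site 1, node LZ: L={A} ∪ Z={T} → {A,T} (+1)
site 1, node BCHLXZ: BCHX={C} ∪ LZ={A,T} → {A,C,T} (+1)
site 2, node BC: B={A} ∪ C={G} → {A,G} (+1)
site 2, node HX: H={C} ∪ X={G} → {C,G} (+1)
site 2, node BCHX: BC={A,G} ∩ HX={C,G} → {G} (+0)
site 2, node LZ: L={G} ∩ Z={G} → {G} (+0)
site 2, node BCHLXZ: BCHX={G} ∩ LZ={G} → {G} (+0)
site 3, node BC: B={T} ∪ C={C} → {C,T} (+1)
site 3, node HX: H={G} ∪ X={T} → {G,T} (+1)
site 3, node BCHX: BC={C,T} ∩ HX={G,T} → {T} (+0)
site 3, node LZ: L={A} ∪ Z={G} → {A,G} (+1)
site 3, node BCHLXZ: BCHX={T} ∪ LZ={A,G} → {A,G,T} (+1)
site 4, node BC: B={T} ∪ C={A} → {A,T} (+1)
site 4, node HX: H={T} ∪ X={C} → {C,T} (+1)
site 4, node BCHX: BC={A,T} ∩ HX={C,T} → {T} (+0)
site 4, node LZ: L={G} ∪ Z={A} → {A,G} (+1)
site 4, node BCHLXZ: BCHX={T} ∪ LZ={A,G} → {A,G,T} (+1)
site 5, node BC: B={G} ∪ C={C} → {C,G} (+1)
site 5, node HX: H={A} ∪ X={G} → {A,G} (+1)
site 5, node BCHX: BC={C,G} ∩ HX={A,G} → {G} (+0)
site 5, node LZ: L={A} ∪ Z={T} → {A,T} (+1)
site 5, node BCHLXZ: BCHX={G} ∪ LZ={A,T} → {A,G,T} (+1)
per-site changes: [3, 4, 2, 4, 4, 4]; total = 21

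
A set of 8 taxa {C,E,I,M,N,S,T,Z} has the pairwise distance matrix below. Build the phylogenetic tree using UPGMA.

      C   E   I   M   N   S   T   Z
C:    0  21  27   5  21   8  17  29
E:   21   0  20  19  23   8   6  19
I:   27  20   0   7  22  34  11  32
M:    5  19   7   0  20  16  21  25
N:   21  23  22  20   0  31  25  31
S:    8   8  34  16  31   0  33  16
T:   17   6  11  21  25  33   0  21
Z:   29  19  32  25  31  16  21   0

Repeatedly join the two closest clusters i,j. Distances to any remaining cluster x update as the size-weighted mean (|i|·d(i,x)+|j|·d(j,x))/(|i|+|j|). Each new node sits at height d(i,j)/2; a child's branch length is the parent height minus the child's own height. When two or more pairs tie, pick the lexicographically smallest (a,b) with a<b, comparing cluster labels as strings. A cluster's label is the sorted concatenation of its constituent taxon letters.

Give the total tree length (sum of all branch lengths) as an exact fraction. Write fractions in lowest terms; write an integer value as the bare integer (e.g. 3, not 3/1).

16679/252

step 1: merge (C,M) at d=5; branch lengths C→5/2, M→5/2; new cluster CM
  updated: d(CM,E)=20, d(CM,I)=17, d(CM,N)=41/2, d(CM,S)=12, d(CM,T)=19, d(CM,Z)=27
step 2: merge (E,T) at d=6; branch lengths E→3, T→3; new cluster ET
  updated: d(CM,ET)=39/2, d(ET,I)=31/2, d(ET,N)=24, d(ET,S)=41/2, d(ET,Z)=20
step 3: merge (CM,S) at d=12; branch lengths CM→7/2, S→6; new cluster CMS
  updated: d(CMS,ET)=119/6, d(CMS,I)=68/3, d(CMS,N)=24, d(CMS,Z)=70/3
step 4: merge (ET,I) at d=31/2; branch lengths ET→19/4, I→31/4; new cluster EIT
  updated: d(CMS,EIT)=187/9, d(EIT,N)=70/3, d(EIT,Z)=24
step 5: merge (CMS,EIT) at d=187/9; branch lengths CMS→79/18, EIT→95/36; new cluster CEIMST
  updated: d(CEIMST,N)=71/3, d(CEIMST,Z)=71/3
step 6: merge (CEIMST,N) at d=71/3; branch lengths CEIMST→13/9, N→71/6; new cluster CEIMNST
  updated: d(CEIMNST,Z)=173/7
step 7: merge (CEIMNST,Z) at d=173/7; branch lengths CEIMNST→11/21, Z→173/14; new cluster CEIMNSTZ
final tree: (((((C:5/2,M:5/2):7/2,S:6):79/18,((E:3,T:3):19/4,I:31/4):95/36):13/9,N:71/6):11/21,Z:173/14)
total length: 16679/252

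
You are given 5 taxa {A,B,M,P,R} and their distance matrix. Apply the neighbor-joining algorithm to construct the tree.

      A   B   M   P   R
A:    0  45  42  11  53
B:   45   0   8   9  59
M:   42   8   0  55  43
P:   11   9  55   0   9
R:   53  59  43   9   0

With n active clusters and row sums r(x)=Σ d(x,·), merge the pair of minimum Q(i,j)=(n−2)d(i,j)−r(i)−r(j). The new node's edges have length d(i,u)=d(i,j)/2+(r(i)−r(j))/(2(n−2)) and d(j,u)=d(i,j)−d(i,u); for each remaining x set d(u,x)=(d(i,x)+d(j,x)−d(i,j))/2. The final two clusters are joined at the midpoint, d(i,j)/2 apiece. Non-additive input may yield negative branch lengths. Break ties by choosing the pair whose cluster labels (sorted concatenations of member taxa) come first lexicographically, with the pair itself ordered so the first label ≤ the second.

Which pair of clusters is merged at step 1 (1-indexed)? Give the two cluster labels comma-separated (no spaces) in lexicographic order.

B,M

step 1: merge (B,M) at d=8, Q=-245; branch lengths B→-1/2, M→17/2; new cluster BM
  updated: d(A,BM)=79/2, d(BM,P)=28, d(BM,R)=47
step 2: merge (A,BM) at d=79/2, Q=-139; branch lengths A→17, BM→45/2; new cluster ABM
  updated: d(ABM,P)=-1/4, d(ABM,R)=121/4
step 3: merge (ABM,P) at d=-1/4, Q=-39; branch lengths ABM→21/2, P→-43/4; new cluster ABMP
  updated: d(ABMP,R)=79/4
step 4: merge (ABMP,R) at d=79/4; branch lengths ABMP→79/8, R→79/8; new cluster ABMPR
final tree: (((A:17,(B:-1/2,M:17/2):45/2):21/2,P:-43/4):79/8,R:79/8)
total length: 67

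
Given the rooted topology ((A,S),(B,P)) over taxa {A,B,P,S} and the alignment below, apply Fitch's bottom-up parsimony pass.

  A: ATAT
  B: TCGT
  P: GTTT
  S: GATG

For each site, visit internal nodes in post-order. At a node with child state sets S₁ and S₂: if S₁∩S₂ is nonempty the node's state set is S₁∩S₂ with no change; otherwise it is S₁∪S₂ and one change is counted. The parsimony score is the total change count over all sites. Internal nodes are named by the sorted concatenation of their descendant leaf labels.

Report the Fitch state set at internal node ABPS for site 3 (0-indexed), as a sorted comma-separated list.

T

[col 0] AS: children A:{A}, S:{G} ∪→ {A,G}; cost 1
[col 0] BP: children B:{T}, P:{G} ∪→ {G,T}; cost 1
[col 0] ABPS: children AS:{A,G}, BP:{G,T} ∩→ {G}; cost 0
[col 1] AS: children A:{T}, S:{A} ∪→ {A,T}; cost 1
[col 1] BP: children B:{C}, P:{T} ∪→ {C,T}; cost 1
[col 1] ABPS: children AS:{A,T}, BP:{C,T} ∩→ {T}; cost 0
[col 2] AS: children A:{A}, S:{T} ∪→ {A,T}; cost 1
[col 2] BP: children B:{G}, P:{T} ∪→ {G,T}; cost 1
[col 2] ABPS: children AS:{A,T}, BP:{G,T} ∩→ {T}; cost 0
[col 3] AS: children A:{T}, S:{G} ∪→ {G,T}; cost 1
[col 3] BP: children B:{T}, P:{T} ∩→ {T}; cost 0
[col 3] ABPS: children AS:{G,T}, BP:{T} ∩→ {T}; cost 0
per-site changes: [2, 2, 2, 1]; total = 7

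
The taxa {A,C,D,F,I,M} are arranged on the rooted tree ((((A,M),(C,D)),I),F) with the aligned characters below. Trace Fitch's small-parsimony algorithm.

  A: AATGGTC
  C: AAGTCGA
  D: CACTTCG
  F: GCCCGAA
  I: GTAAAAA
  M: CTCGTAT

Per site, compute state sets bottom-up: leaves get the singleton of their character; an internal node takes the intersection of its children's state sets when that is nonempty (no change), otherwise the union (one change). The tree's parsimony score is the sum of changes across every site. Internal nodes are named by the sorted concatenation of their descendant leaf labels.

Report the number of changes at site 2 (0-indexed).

site 0, node AM: A={A} ∪ M={C} → {A,C} (+1)
site 0, node CD: C={A} ∪ D={C} → {A,C} (+1)
site 0, node ACDM: AM={A,C} ∩ CD={A,C} → {A,C} (+0)
site 0, node ACDIM: ACDM={A,C} ∪ I={G} → {A,C,G} (+1)
site 0, node ACDFIM: ACDIM={A,C,G} ∩ F={G} → {G} (+0)
site 1, node AM: A={A} ∪ M={T} → {A,T} (+1)
site 1, node CD: C={A} ∩ D={A} → {A} (+0)
site 1, node ACDM: AM={A,T} ∩ CD={A} → {A} (+0)
site 1, node ACDIM: ACDM={A} ∪ I={T} → {A,T} (+1)
site 1, node ACDFIM: ACDIM={A,T} ∪ F={C} → {A,C,T} (+1)
site 2, node AM: A={T} ∪ M={C} → {C,T} (+1)
site 2, node CD: C={G} ∪ D={C} → {C,G} (+1)
site 2, node ACDM: AM={C,T} ∩ CD={C,G} → {C} (+0)
site 2, node ACDIM: ACDM={C} ∪ I={A} → {A,C} (+1)
site 2, node ACDFIM: ACDIM={A,C} ∩ F={C} → {C} (+0)
site 3, node AM: A={G} ∩ M={G} → {G} (+0)
site 3, node CD: C={T} ∩ D={T} → {T} (+0)
site 3, node ACDM: AM={G} ∪ CD={T} → {G,T} (+1)
site 3, node ACDIM: ACDM={G,T} ∪ I={A} → {A,G,T} (+1)
site 3, node ACDFIM: ACDIM={A,G,T} ∪ F={C} → {A,C,G,T} (+1)
site 4, node AM: A={G} ∪ M={T} → {G,T} (+1)
site 4, node CD: C={C} ∪ D={T} → {C,T} (+1)
site 4, node ACDM: AM={G,T} ∩ CD={C,T} → {T} (+0)
site 4, node ACDIM: ACDM={T} ∪ I={A} → {A,T} (+1)
site 4, node ACDFIM: ACDIM={A,T} ∪ F={G} → {A,G,T} (+1)
site 5, node AM: A={T} ∪ M={A} → {A,T} (+1)
site 5, node CD: C={G} ∪ D={C} → {C,G} (+1)
site 5, node ACDM: AM={A,T} ∪ CD={C,G} → {A,C,G,T} (+1)
site 5, node ACDIM: ACDM={A,C,G,T} ∩ I={A} → {A} (+0)
site 5, node ACDFIM: ACDIM={A} ∩ F={A} → {A} (+0)
site 6, node AM: A={C} ∪ M={T} → {C,T} (+1)
site 6, node CD: C={A} ∪ D={G} → {A,G} (+1)
site 6, node ACDM: AM={C,T} ∪ CD={A,G} → {A,C,G,T} (+1)
site 6, node ACDIM: ACDM={A,C,G,T} ∩ I={A} → {A} (+0)
site 6, node ACDFIM: ACDIM={A} ∩ F={A} → {A} (+0)
per-site changes: [3, 3, 3, 3, 4, 3, 3]; total = 22

3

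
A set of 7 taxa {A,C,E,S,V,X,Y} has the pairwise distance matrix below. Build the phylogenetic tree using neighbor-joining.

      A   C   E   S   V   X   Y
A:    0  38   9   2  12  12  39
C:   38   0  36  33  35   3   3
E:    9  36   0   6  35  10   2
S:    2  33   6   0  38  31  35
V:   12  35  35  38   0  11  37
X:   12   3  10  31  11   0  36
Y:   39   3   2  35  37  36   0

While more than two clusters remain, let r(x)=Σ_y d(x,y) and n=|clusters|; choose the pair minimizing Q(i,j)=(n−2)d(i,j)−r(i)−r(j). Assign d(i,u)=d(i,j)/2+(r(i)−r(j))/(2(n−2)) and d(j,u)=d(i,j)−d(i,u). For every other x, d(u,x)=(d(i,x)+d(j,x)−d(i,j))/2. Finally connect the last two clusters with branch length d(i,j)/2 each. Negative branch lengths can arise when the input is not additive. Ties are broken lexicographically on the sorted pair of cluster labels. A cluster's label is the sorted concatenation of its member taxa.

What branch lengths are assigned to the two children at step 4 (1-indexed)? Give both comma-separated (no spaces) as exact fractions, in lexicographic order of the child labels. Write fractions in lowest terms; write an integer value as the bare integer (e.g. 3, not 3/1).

iteration 1: select C,Y (d=3, Q=-285); attach at lengths (11/10, 19/10); label the merged cluster CY
  updated: d(A,CY)=37, d(CY,E)=35/2, d(CY,S)=65/2, d(CY,V)=69/2, d(CY,X)=18
iteration 2: select A,S (d=2, Q=-347/2); attach at lengths (-59/16, 91/16); label the merged cluster AS
  updated: d(AS,CY)=135/4, d(AS,E)=13/2, d(AS,V)=24, d(AS,X)=41/2
iteration 3: select AS,E (d=13/2, Q=-537/4); attach at lengths (47/8, 5/8); label the merged cluster AES
  updated: d(AES,CY)=179/8, d(AES,V)=105/4, d(AES,X)=12
iteration 4: select AES,CY (d=179/8, Q=-363/4); attach at lengths (61/8, 59/4); label the merged cluster ACESY
  updated: d(ACESY,V)=307/16, d(ACESY,X)=61/16
iteration 5: select ACESY,V (d=307/16, Q=-34); attach at lengths (6, 211/16); label the merged cluster ACESVY
  updated: d(ACESVY,X)=-35/16
iteration 6: select ACESVY,X (d=-35/16); attach at lengths (-35/32, -35/32); label the merged cluster ACESVXY
final tree: (((((A:-59/16,S:91/16):47/8,E:5/8):61/8,(C:11/10,Y:19/10):59/4):6,V:211/16):-35/32,X:-35/32)
total length: 407/8

61/8,59/4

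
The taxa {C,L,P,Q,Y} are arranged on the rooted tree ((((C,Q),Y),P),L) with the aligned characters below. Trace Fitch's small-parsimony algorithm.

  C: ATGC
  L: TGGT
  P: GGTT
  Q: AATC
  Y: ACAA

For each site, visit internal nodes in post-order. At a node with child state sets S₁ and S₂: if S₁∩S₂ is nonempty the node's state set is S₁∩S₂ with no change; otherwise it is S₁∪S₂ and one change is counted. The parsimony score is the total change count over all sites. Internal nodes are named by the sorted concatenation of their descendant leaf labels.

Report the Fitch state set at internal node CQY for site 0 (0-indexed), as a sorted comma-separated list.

CQ@0: {A} ∩ {A} = {A} (intersection, +0)
CQY@0: {A} ∩ {A} = {A} (intersection, +0)
CPQY@0: {A} ∪ {G} = {A,G} (union, +1)
CLPQY@0: {A,G} ∪ {T} = {A,G,T} (union, +1)
CQ@1: {T} ∪ {A} = {A,T} (union, +1)
CQY@1: {A,T} ∪ {C} = {A,C,T} (union, +1)
CPQY@1: {A,C,T} ∪ {G} = {A,C,G,T} (union, +1)
CLPQY@1: {A,C,G,T} ∩ {G} = {G} (intersection, +0)
CQ@2: {G} ∪ {T} = {G,T} (union, +1)
CQY@2: {G,T} ∪ {A} = {A,G,T} (union, +1)
CPQY@2: {A,G,T} ∩ {T} = {T} (intersection, +0)
CLPQY@2: {T} ∪ {G} = {G,T} (union, +1)
CQ@3: {C} ∩ {C} = {C} (intersection, +0)
CQY@3: {C} ∪ {A} = {A,C} (union, +1)
CPQY@3: {A,C} ∪ {T} = {A,C,T} (union, +1)
CLPQY@3: {A,C,T} ∩ {T} = {T} (intersection, +0)
per-site changes: [2, 3, 3, 2]; total = 10

A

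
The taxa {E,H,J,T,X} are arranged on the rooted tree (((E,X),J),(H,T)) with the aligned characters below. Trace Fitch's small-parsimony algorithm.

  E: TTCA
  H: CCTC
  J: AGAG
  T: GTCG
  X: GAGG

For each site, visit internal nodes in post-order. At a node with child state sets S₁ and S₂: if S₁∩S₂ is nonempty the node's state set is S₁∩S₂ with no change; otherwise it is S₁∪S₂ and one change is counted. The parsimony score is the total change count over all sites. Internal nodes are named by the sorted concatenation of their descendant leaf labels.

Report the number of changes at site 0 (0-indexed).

3

EX@0: {T} ∪ {G} = {G,T} (union, +1)
EJX@0: {G,T} ∪ {A} = {A,G,T} (union, +1)
HT@0: {C} ∪ {G} = {C,G} (union, +1)
EHJTX@0: {A,G,T} ∩ {C,G} = {G} (intersection, +0)
EX@1: {T} ∪ {A} = {A,T} (union, +1)
EJX@1: {A,T} ∪ {G} = {A,G,T} (union, +1)
HT@1: {C} ∪ {T} = {C,T} (union, +1)
EHJTX@1: {A,G,T} ∩ {C,T} = {T} (intersection, +0)
EX@2: {C} ∪ {G} = {C,G} (union, +1)
EJX@2: {C,G} ∪ {A} = {A,C,G} (union, +1)
HT@2: {T} ∪ {C} = {C,T} (union, +1)
EHJTX@2: {A,C,G} ∩ {C,T} = {C} (intersection, +0)
EX@3: {A} ∪ {G} = {A,G} (union, +1)
EJX@3: {A,G} ∩ {G} = {G} (intersection, +0)
HT@3: {C} ∪ {G} = {C,G} (union, +1)
EHJTX@3: {G} ∩ {C,G} = {G} (intersection, +0)
per-site changes: [3, 3, 3, 2]; total = 11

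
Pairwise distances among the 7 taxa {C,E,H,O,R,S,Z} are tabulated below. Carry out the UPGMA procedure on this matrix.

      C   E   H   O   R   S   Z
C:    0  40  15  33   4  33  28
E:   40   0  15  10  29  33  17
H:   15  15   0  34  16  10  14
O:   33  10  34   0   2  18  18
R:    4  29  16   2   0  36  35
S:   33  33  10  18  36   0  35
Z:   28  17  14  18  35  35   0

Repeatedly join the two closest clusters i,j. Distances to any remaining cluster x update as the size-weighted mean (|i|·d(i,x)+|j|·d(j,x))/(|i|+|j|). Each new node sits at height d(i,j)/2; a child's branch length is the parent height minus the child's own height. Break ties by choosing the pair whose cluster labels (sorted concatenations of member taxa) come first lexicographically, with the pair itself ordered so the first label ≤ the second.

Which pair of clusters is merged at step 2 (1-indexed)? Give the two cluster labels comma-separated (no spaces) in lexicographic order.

H,S

step 1: merge (O,R) at d=2; branch lengths O→1, R→1; new cluster OR
  updated: d(C,OR)=37/2, d(E,OR)=39/2, d(H,OR)=25, d(OR,S)=27, d(OR,Z)=53/2
step 2: merge (H,S) at d=10; branch lengths H→5, S→5; new cluster HS
  updated: d(C,HS)=24, d(E,HS)=24, d(HS,OR)=26, d(HS,Z)=49/2
step 3: merge (E,Z) at d=17; branch lengths E→17/2, Z→17/2; new cluster EZ
  updated: d(C,EZ)=34, d(EZ,HS)=97/4, d(EZ,OR)=23
step 4: merge (C,OR) at d=37/2; branch lengths C→37/4, OR→33/4; new cluster COR
  updated: d(COR,EZ)=80/3, d(COR,HS)=76/3
step 5: merge (EZ,HS) at d=97/4; branch lengths EZ→29/8, HS→57/8; new cluster EHSZ
  updated: d(COR,EHSZ)=26
step 6: merge (COR,EHSZ) at d=26; branch lengths COR→15/4, EHSZ→7/8; new cluster CEHORSZ
final tree: ((C:37/4,(O:1,R:1):33/4):15/4,((E:17/2,Z:17/2):29/8,(H:5,S:5):57/8):7/8)
total length: 495/8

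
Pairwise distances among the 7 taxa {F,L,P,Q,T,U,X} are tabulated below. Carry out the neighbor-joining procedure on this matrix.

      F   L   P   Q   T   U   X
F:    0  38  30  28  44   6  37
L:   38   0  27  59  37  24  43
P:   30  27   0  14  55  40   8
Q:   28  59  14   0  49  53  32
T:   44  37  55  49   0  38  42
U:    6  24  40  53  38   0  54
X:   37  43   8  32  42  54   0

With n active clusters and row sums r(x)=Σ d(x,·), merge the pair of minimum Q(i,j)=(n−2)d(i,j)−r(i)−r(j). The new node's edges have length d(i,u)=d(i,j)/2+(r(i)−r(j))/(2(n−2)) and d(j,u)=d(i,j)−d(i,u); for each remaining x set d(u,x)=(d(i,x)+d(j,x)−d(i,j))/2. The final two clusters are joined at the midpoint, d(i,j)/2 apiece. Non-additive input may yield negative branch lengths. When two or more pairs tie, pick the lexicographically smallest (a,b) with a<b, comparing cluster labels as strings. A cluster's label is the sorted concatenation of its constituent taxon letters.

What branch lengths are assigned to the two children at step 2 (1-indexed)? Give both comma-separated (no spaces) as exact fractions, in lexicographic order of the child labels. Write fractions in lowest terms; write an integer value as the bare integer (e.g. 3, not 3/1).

1. join F+U (d=6, Q=-368) ⇒ FU; edges |F|=-1/5, |U|=31/5
  updated: d(FU,L)=28, d(FU,P)=32, d(FU,Q)=75/2, d(FU,T)=38, d(FU,X)=85/2
2. join P+Q (d=14, Q=-543/2) ⇒ PQ; edges |P|=1/16, |Q|=223/16
  updated: d(FU,PQ)=111/4, d(L,PQ)=36, d(PQ,T)=45, d(PQ,X)=13
3. join PQ+X (d=13, Q=-893/4) ⇒ PQX; edges |PQ|=27/8, |X|=77/8
  updated: d(FU,PQX)=229/8, d(L,PQX)=33, d(PQX,T)=37
4. join FU+L (d=28, Q=-1093/8) ⇒ FLU; edges |FU|=421/32, |L|=475/32
  updated: d(FLU,PQX)=269/16, d(FLU,T)=47/2
5. join FLU+PQX (d=269/16, Q=-1237/16) ⇒ FLPQUX; edges |FLU|=53/32, |PQX|=485/32
  updated: d(FLPQUX,T)=699/32
6. join FLPQUX+T (d=699/32) ⇒ FLPQTUX; edges |FLPQUX|=699/64, |T|=699/64
final tree: ((((F:-1/5,U:31/5):421/32,L:475/32):53/32,((P:1/16,Q:223/16):27/8,X:77/8):485/32):699/64,T:699/64)
total length: 3189/32

1/16,223/16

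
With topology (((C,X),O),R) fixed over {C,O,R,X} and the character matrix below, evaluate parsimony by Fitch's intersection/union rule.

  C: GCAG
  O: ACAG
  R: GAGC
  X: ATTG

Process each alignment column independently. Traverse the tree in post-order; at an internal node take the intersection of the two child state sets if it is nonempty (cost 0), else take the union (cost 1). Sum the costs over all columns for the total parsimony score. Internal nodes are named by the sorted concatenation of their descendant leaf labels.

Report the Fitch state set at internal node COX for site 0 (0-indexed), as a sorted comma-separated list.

A

site 0, node CX: C={G} ∪ X={A} → {A,G} (+1)
site 0, node COX: CX={A,G} ∩ O={A} → {A} (+0)
site 0, node CORX: COX={A} ∪ R={G} → {A,G} (+1)
site 1, node CX: C={C} ∪ X={T} → {C,T} (+1)
site 1, node COX: CX={C,T} ∩ O={C} → {C} (+0)
site 1, node CORX: COX={C} ∪ R={A} → {A,C} (+1)
site 2, node CX: C={A} ∪ X={T} → {A,T} (+1)
site 2, node COX: CX={A,T} ∩ O={A} → {A} (+0)
site 2, node CORX: COX={A} ∪ R={G} → {A,G} (+1)
site 3, node CX: C={G} ∩ X={G} → {G} (+0)
site 3, node COX: CX={G} ∩ O={G} → {G} (+0)
site 3, node CORX: COX={G} ∪ R={C} → {C,G} (+1)
per-site changes: [2, 2, 2, 1]; total = 7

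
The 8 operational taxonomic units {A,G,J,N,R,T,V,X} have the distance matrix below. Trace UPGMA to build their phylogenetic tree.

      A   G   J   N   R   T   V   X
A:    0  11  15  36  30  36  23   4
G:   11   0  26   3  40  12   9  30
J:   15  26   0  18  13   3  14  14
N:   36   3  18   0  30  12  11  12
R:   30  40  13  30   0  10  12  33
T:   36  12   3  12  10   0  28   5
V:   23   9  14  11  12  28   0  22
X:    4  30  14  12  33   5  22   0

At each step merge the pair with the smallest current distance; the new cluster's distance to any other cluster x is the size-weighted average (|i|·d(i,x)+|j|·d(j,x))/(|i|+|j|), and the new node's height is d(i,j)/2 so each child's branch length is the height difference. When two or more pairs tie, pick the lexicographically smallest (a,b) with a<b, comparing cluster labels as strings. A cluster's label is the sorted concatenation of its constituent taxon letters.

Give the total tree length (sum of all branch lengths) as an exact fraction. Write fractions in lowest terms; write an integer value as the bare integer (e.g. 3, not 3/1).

146/3

iteration 1: select G,N (d=3); attach at lengths (3/2, 3/2); label the merged cluster GN
  updated: d(A,GN)=47/2, d(GN,J)=22, d(GN,R)=35, d(GN,T)=12, d(GN,V)=10, d(GN,X)=21
iteration 2: select J,T (d=3); attach at lengths (3/2, 3/2); label the merged cluster JT
  updated: d(A,JT)=51/2, d(GN,JT)=17, d(JT,R)=23/2, d(JT,V)=21, d(JT,X)=19/2
iteration 3: select A,X (d=4); attach at lengths (2, 2); label the merged cluster AX
  updated: d(AX,GN)=89/4, d(AX,JT)=35/2, d(AX,R)=63/2, d(AX,V)=45/2
iteration 4: select GN,V (d=10); attach at lengths (7/2, 5); label the merged cluster GNV
  updated: d(AX,GNV)=67/3, d(GNV,JT)=55/3, d(GNV,R)=82/3
iteration 5: select JT,R (d=23/2); attach at lengths (17/4, 23/4); label the merged cluster JRT
  updated: d(AX,JRT)=133/6, d(GNV,JRT)=64/3
iteration 6: select GNV,JRT (d=64/3); attach at lengths (17/3, 59/12); label the merged cluster GJNRTV
  updated: d(AX,GJNRTV)=89/4
iteration 7: select AX,GJNRTV (d=89/4); attach at lengths (73/8, 11/24); label the merged cluster AGJNRTVX
final tree: ((A:2,X:2):73/8,(((G:3/2,N:3/2):7/2,V:5):17/3,((J:3/2,T:3/2):17/4,R:23/4):59/12):11/24)
total length: 146/3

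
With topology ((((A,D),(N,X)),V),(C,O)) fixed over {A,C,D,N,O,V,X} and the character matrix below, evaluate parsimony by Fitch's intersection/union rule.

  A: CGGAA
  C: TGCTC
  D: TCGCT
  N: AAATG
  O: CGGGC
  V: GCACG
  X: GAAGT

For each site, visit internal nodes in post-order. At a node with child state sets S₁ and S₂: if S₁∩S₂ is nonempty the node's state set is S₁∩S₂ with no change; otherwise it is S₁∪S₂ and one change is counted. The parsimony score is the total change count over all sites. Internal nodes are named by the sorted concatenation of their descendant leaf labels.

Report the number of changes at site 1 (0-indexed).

site 0, node AD: A={C} ∪ D={T} → {C,T} (+1)
site 0, node NX: N={A} ∪ X={G} → {A,G} (+1)
site 0, node ADNX: AD={C,T} ∪ NX={A,G} → {A,C,G,T} (+1)
site 0, node ADNVX: ADNX={A,C,G,T} ∩ V={G} → {G} (+0)
site 0, node CO: C={T} ∪ O={C} → {C,T} (+1)
site 0, node ACDNOVX: ADNVX={G} ∪ CO={C,T} → {C,G,T} (+1)
site 1, node AD: A={G} ∪ D={C} → {C,G} (+1)
site 1, node NX: N={A} ∩ X={A} → {A} (+0)
site 1, node ADNX: AD={C,G} ∪ NX={A} → {A,C,G} (+1)
site 1, node ADNVX: ADNX={A,C,G} ∩ V={C} → {C} (+0)
site 1, node CO: C={G} ∩ O={G} → {G} (+0)
site 1, node ACDNOVX: ADNVX={C} ∪ CO={G} → {C,G} (+1)
site 2, node AD: A={G} ∩ D={G} → {G} (+0)
site 2, node NX: N={A} ∩ X={A} → {A} (+0)
site 2, node ADNX: AD={G} ∪ NX={A} → {A,G} (+1)
site 2, node ADNVX: ADNX={A,G} ∩ V={A} → {A} (+0)
site 2, node CO: C={C} ∪ O={G} → {C,G} (+1)
site 2, node ACDNOVX: ADNVX={A} ∪ CO={C,G} → {A,C,G} (+1)
site 3, node AD: A={A} ∪ D={C} → {A,C} (+1)
site 3, node NX: N={T} ∪ X={G} → {G,T} (+1)
site 3, node ADNX: AD={A,C} ∪ NX={G,T} → {A,C,G,T} (+1)
site 3, node ADNVX: ADNX={A,C,G,T} ∩ V={C} → {C} (+0)
site 3, node CO: C={T} ∪ O={G} → {G,T} (+1)
site 3, node ACDNOVX: ADNVX={C} ∪ CO={G,T} → {C,G,T} (+1)
site 4, node AD: A={A} ∪ D={T} → {A,T} (+1)
site 4, node NX: N={G} ∪ X={T} → {G,T} (+1)
site 4, node ADNX: AD={A,T} ∩ NX={G,T} → {T} (+0)
site 4, node ADNVX: ADNX={T} ∪ V={G} → {G,T} (+1)
site 4, node CO: C={C} ∩ O={C} → {C} (+0)
site 4, node ACDNOVX: ADNVX={G,T} ∪ CO={C} → {C,G,T} (+1)
per-site changes: [5, 3, 3, 5, 4]; total = 20

3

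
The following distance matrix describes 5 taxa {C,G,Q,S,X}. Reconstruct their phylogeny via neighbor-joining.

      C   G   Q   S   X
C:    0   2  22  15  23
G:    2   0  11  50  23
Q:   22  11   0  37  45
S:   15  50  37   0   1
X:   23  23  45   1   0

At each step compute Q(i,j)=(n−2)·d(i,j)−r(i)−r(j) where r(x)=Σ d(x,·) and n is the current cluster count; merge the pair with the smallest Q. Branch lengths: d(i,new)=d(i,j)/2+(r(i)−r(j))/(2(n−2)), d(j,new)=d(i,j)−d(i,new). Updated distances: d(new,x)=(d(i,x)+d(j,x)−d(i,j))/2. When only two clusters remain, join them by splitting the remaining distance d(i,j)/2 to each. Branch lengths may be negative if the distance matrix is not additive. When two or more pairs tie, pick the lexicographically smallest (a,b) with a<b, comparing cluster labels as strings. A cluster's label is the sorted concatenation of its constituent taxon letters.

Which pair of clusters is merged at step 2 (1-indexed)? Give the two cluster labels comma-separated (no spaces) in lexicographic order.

1. join S+X (d=1, Q=-192) ⇒ SX; edges |S|=7/3, |X|=-4/3
  updated: d(C,SX)=37/2, d(G,SX)=36, d(Q,SX)=81/2
2. join C+SX (d=37/2, Q=-201/2) ⇒ CSX; edges |C|=-31/8, |SX|=179/8
  updated: d(CSX,G)=39/4, d(CSX,Q)=22
3. join CSX+G (d=39/4, Q=-171/4) ⇒ CGSX; edges |CSX|=83/8, |G|=-5/8
  updated: d(CGSX,Q)=93/8
4. join CGSX+Q (d=93/8) ⇒ CGQSX; edges |CGSX|=93/16, |Q|=93/16
final tree: (((C:-31/8,(S:7/3,X:-4/3):179/8):83/8,G:-5/8):93/16,Q:93/16)
total length: 327/8

C,SX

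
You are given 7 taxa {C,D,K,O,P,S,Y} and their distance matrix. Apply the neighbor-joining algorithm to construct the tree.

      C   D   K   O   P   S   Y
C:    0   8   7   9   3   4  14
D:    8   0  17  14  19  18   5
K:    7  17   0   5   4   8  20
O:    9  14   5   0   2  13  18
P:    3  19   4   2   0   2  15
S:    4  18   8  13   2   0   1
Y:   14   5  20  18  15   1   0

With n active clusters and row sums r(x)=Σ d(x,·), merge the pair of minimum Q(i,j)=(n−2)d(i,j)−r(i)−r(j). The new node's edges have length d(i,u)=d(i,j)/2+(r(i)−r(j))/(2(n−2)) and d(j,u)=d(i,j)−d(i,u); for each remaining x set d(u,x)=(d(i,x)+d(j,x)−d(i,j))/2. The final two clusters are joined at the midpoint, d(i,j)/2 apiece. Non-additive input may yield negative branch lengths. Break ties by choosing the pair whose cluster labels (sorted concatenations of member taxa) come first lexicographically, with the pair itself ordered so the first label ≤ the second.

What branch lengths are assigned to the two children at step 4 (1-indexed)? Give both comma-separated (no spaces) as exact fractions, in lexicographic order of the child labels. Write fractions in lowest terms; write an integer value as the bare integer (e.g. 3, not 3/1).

107/32,-27/32

iteration 1: select D,Y (d=5, Q=-129); attach at lengths (33/10, 17/10); label the merged cluster DY
  updated: d(C,DY)=17/2, d(DY,K)=16, d(DY,O)=27/2, d(DY,P)=29/2, d(DY,S)=7
iteration 2: select DY,S (d=7, Q=-131/2); attach at lengths (107/16, 5/16); label the merged cluster DSY
  updated: d(C,DSY)=11/4, d(DSY,K)=17/2, d(DSY,O)=39/4, d(DSY,P)=19/4
iteration 3: select C,DSY (d=11/4, Q=-157/4); attach at lengths (17/24, 49/24); label the merged cluster CDSY
  updated: d(CDSY,K)=51/8, d(CDSY,O)=8, d(CDSY,P)=5/2
iteration 4: select CDSY,P (d=5/2, Q=-163/8); attach at lengths (107/32, -27/32); label the merged cluster CDPSY
  updated: d(CDPSY,K)=63/16, d(CDPSY,O)=15/4
iteration 5: select CDPSY,K (d=63/16, Q=-203/16); attach at lengths (43/32, 83/32); label the merged cluster CDKPSY
  updated: d(CDKPSY,O)=77/32
iteration 6: select CDKPSY,O (d=77/32); attach at lengths (77/64, 77/64); label the merged cluster CDKOPSY
final tree: ((((C:17/24,((D:33/10,Y:17/10):107/16,S:5/16):49/24):107/32,P:-27/32):43/32,K:83/32):77/64,O:77/64)
total length: 755/32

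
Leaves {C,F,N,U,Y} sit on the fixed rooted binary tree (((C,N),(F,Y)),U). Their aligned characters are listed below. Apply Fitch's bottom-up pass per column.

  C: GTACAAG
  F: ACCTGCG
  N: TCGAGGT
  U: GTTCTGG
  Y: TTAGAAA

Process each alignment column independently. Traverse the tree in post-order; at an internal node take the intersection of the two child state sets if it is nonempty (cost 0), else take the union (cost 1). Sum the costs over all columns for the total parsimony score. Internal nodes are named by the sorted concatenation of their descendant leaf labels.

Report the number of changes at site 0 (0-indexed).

site 0, node CN: C={G} ∪ N={T} → {G,T} (+1)
site 0, node FY: F={A} ∪ Y={T} → {A,T} (+1)
site 0, node CFNY: CN={G,T} ∩ FY={A,T} → {T} (+0)
site 0, node CFNUY: CFNY={T} ∪ U={G} → {G,T} (+1)
site 1, node CN: C={T} ∪ N={C} → {C,T} (+1)
site 1, node FY: F={C} ∪ Y={T} → {C,T} (+1)
site 1, node CFNY: CN={C,T} ∩ FY={C,T} → {C,T} (+0)
site 1, node CFNUY: CFNY={C,T} ∩ U={T} → {T} (+0)
site 2, node CN: C={A} ∪ N={G} → {A,G} (+1)
site 2, node FY: F={C} ∪ Y={A} → {A,C} (+1)
site 2, node CFNY: CN={A,G} ∩ FY={A,C} → {A} (+0)
site 2, node CFNUY: CFNY={A} ∪ U={T} → {A,T} (+1)
site 3, node CN: C={C} ∪ N={A} → {A,C} (+1)
site 3, node FY: F={T} ∪ Y={G} → {G,T} (+1)
site 3, node CFNY: CN={A,C} ∪ FY={G,T} → {A,C,G,T} (+1)
site 3, node CFNUY: CFNY={A,C,G,T} ∩ U={C} → {C} (+0)
site 4, node CN: C={A} ∪ N={G} → {A,G} (+1)
site 4, node FY: F={G} ∪ Y={A} → {A,G} (+1)
site 4, node CFNY: CN={A,G} ∩ FY={A,G} → {A,G} (+0)
site 4, node CFNUY: CFNY={A,G} ∪ U={T} → {A,G,T} (+1)
site 5, node CN: C={A} ∪ N={G} → {A,G} (+1)
site 5, node FY: F={C} ∪ Y={A} → {A,C} (+1)
site 5, node CFNY: CN={A,G} ∩ FY={A,C} → {A} (+0)
site 5, node CFNUY: CFNY={A} ∪ U={G} → {A,G} (+1)
site 6, node CN: C={G} ∪ N={T} → {G,T} (+1)
site 6, node FY: F={G} ∪ Y={A} → {A,G} (+1)
site 6, node CFNY: CN={G,T} ∩ FY={A,G} → {G} (+0)
site 6, node CFNUY: CFNY={G} ∩ U={G} → {G} (+0)
per-site changes: [3, 2, 3, 3, 3, 3, 2]; total = 19

3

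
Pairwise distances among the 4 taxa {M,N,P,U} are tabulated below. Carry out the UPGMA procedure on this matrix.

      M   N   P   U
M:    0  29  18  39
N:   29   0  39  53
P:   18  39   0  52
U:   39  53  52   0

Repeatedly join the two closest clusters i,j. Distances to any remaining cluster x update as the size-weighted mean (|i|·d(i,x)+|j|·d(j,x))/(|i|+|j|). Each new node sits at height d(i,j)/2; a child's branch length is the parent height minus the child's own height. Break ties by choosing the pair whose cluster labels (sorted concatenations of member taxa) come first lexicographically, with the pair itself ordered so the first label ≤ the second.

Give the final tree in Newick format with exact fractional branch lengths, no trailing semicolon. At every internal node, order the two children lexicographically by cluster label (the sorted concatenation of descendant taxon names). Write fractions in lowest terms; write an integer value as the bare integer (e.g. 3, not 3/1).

(((M:9,P:9):8,N:17):7,U:24)

1. join M+P (d=18) ⇒ MP; edges |M|=9, |P|=9
  updated: d(MP,N)=34, d(MP,U)=91/2
2. join MP+N (d=34) ⇒ MNP; edges |MP|=8, |N|=17
  updated: d(MNP,U)=48
3. join MNP+U (d=48) ⇒ MNPU; edges |MNP|=7, |U|=24
final tree: (((M:9,P:9):8,N:17):7,U:24)
total length: 74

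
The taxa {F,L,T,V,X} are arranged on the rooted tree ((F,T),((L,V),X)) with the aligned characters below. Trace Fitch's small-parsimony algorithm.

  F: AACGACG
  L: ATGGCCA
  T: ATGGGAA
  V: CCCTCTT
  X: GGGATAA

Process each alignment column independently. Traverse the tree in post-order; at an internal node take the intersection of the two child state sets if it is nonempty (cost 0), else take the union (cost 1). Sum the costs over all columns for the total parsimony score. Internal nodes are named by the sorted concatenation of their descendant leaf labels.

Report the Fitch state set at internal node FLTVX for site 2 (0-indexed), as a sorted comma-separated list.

G

site 0, node FT: F={A} ∩ T={A} → {A} (+0)
site 0, node LV: L={A} ∪ V={C} → {A,C} (+1)
site 0, node LVX: LV={A,C} ∪ X={G} → {A,C,G} (+1)
site 0, node FLTVX: FT={A} ∩ LVX={A,C,G} → {A} (+0)
site 1, node FT: F={A} ∪ T={T} → {A,T} (+1)
site 1, node LV: L={T} ∪ V={C} → {C,T} (+1)
site 1, node LVX: LV={C,T} ∪ X={G} → {C,G,T} (+1)
site 1, node FLTVX: FT={A,T} ∩ LVX={C,G,T} → {T} (+0)
site 2, node FT: F={C} ∪ T={G} → {C,G} (+1)
site 2, node LV: L={G} ∪ V={C} → {C,G} (+1)
site 2, node LVX: LV={C,G} ∩ X={G} → {G} (+0)
site 2, node FLTVX: FT={C,G} ∩ LVX={G} → {G} (+0)
site 3, node FT: F={G} ∩ T={G} → {G} (+0)
site 3, node LV: L={G} ∪ V={T} → {G,T} (+1)
site 3, node LVX: LV={G,T} ∪ X={A} → {A,G,T} (+1)
site 3, node FLTVX: FT={G} ∩ LVX={A,G,T} → {G} (+0)
site 4, node FT: F={A} ∪ T={G} → {A,G} (+1)
site 4, node LV: L={C} ∩ V={C} → {C} (+0)
site 4, node LVX: LV={C} ∪ X={T} → {C,T} (+1)
site 4, node FLTVX: FT={A,G} ∪ LVX={C,T} → {A,C,G,T} (+1)
site 5, node FT: F={C} ∪ T={A} → {A,C} (+1)
site 5, node LV: L={C} ∪ V={T} → {C,T} (+1)
site 5, node LVX: LV={C,T} ∪ X={A} → {A,C,T} (+1)
site 5, node FLTVX: FT={A,C} ∩ LVX={A,C,T} → {A,C} (+0)
site 6, node FT: F={G} ∪ T={A} → {A,G} (+1)
site 6, node LV: L={A} ∪ V={T} → {A,T} (+1)
site 6, node LVX: LV={A,T} ∩ X={A} → {A} (+0)
site 6, node FLTVX: FT={A,G} ∩ LVX={A} → {A} (+0)
per-site changes: [2, 3, 2, 2, 3, 3, 2]; total = 17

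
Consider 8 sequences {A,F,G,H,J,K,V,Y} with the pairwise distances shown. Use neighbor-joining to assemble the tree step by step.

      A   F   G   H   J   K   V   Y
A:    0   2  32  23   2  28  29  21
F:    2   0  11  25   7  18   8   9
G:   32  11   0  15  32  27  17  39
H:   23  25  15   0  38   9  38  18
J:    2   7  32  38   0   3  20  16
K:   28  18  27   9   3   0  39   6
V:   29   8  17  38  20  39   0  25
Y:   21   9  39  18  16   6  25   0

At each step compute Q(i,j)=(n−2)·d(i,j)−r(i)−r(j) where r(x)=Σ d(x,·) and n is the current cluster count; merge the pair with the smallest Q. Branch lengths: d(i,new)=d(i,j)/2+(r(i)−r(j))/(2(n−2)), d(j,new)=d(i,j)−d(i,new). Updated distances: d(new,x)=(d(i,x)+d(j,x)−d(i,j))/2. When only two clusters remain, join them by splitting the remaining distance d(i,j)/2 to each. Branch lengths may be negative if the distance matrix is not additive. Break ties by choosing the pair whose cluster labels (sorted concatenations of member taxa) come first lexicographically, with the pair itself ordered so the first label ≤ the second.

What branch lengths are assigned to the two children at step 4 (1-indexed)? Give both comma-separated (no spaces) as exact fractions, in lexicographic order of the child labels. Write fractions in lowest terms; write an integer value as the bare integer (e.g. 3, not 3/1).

1. join G+H (d=15, Q=-249) ⇒ GH; edges |G|=97/12, |H|=83/12
  updated: d(A,GH)=20, d(F,GH)=21/2, d(GH,J)=55/2, d(GH,K)=21/2, d(GH,V)=20, d(GH,Y)=21
2. join K+Y (d=6, Q=-345/2) ⇒ KY; edges |K|=73/20, |Y|=47/20
  updated: d(A,KY)=43/2, d(F,KY)=21/2, d(GH,KY)=51/4, d(J,KY)=13/2, d(KY,V)=29
3. join A+J (d=2, Q=-259/2) ⇒ AJ; edges |A|=39/16, |J|=-7/16
  updated: d(AJ,F)=7/2, d(AJ,GH)=91/4, d(AJ,KY)=13, d(AJ,V)=47/2
4. join GH+KY (d=51/4, Q=-93) ⇒ GHKY; edges |GH|=13/2, |KY|=25/4
  updated: d(AJ,GHKY)=23/2, d(F,GHKY)=33/8, d(GHKY,V)=145/8
5. join AJ+GHKY (d=23/2, Q=-197/4) ⇒ AGHJKY; edges |AJ|=111/16, |GHKY|=73/16
  updated: d(AGHJKY,F)=-31/16, d(AGHJKY,V)=241/16
6. join AGHJKY+F (d=-31/16, Q=-169/8) ⇒ AFGHJKY; edges |AGHJKY|=41/16, |F|=-9/2
  updated: d(AFGHJKY,V)=25/2
7. join AFGHJKY+V (d=25/2) ⇒ AFGHJKVY; edges |AFGHJKY|=25/4, |V|=25/4
final tree: ((((A:39/16,J:-7/16):111/16,((G:97/12,H:83/12):13/2,(K:73/20,Y:47/20):25/4):73/16):41/16,F:-9/2):25/4,V:25/4)
total length: 925/16

13/2,25/4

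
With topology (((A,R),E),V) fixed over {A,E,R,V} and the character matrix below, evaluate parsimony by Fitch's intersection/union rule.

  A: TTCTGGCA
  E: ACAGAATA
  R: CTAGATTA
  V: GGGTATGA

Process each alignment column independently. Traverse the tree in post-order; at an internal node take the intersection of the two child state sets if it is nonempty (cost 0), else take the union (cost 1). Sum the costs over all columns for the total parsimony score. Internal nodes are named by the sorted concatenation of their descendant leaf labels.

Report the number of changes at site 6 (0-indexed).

[col 0] AR: children A:{T}, R:{C} ∪→ {C,T}; cost 1
[col 0] AER: children AR:{C,T}, E:{A} ∪→ {A,C,T}; cost 1
[col 0] AERV: children AER:{A,C,T}, V:{G} ∪→ {A,C,G,T}; cost 1
[col 1] AR: children A:{T}, R:{T} ∩→ {T}; cost 0
[col 1] AER: children AR:{T}, E:{C} ∪→ {C,T}; cost 1
[col 1] AERV: children AER:{C,T}, V:{G} ∪→ {C,G,T}; cost 1
[col 2] AR: children A:{C}, R:{A} ∪→ {A,C}; cost 1
[col 2] AER: children AR:{A,C}, E:{A} ∩→ {A}; cost 0
[col 2] AERV: children AER:{A}, V:{G} ∪→ {A,G}; cost 1
[col 3] AR: children A:{T}, R:{G} ∪→ {G,T}; cost 1
[col 3] AER: children AR:{G,T}, E:{G} ∩→ {G}; cost 0
[col 3] AERV: children AER:{G}, V:{T} ∪→ {G,T}; cost 1
[col 4] AR: children A:{G}, R:{A} ∪→ {A,G}; cost 1
[col 4] AER: children AR:{A,G}, E:{A} ∩→ {A}; cost 0
[col 4] AERV: children AER:{A}, V:{A} ∩→ {A}; cost 0
[col 5] AR: children A:{G}, R:{T} ∪→ {G,T}; cost 1
[col 5] AER: children AR:{G,T}, E:{A} ∪→ {A,G,T}; cost 1
[col 5] AERV: children AER:{A,G,T}, V:{T} ∩→ {T}; cost 0
[col 6] AR: children A:{C}, R:{T} ∪→ {C,T}; cost 1
[col 6] AER: children AR:{C,T}, E:{T} ∩→ {T}; cost 0
[col 6] AERV: children AER:{T}, V:{G} ∪→ {G,T}; cost 1
[col 7] AR: children A:{A}, R:{A} ∩→ {A}; cost 0
[col 7] AER: children AR:{A}, E:{A} ∩→ {A}; cost 0
[col 7] AERV: children AER:{A}, V:{A} ∩→ {A}; cost 0
per-site changes: [3, 2, 2, 2, 1, 2, 2, 0]; total = 14

2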